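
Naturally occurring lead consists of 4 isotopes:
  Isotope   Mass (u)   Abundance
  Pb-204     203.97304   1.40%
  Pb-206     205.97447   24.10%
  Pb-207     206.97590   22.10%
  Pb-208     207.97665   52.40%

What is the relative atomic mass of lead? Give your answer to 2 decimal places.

207.22 u

Weight each isotope mass by its fractional abundance: 0.0140 × 203.97304 + 0.2410 × 205.97447 + 0.2210 × 206.97590 + 0.5240 × 207.97665
= 2.855623 + 49.639847 + 45.741674 + 108.979765 = 207.216909 u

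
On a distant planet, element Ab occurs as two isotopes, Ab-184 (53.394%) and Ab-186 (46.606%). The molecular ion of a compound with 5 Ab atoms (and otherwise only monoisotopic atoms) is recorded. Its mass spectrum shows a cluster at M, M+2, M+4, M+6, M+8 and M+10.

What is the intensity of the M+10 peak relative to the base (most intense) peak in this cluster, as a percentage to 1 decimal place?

Term probabilities: M 0.0434, M+2 0.1894, M+4 0.3306, M+6 0.2886, M+8 0.1260, M+10 0.0220. Base peak = M+4.
P(M+4) = C(5,2) × 0.53394^3 × 0.46606^2 = 10 × 0.15222198 × 0.21721192 = 0.330644 (base)
P(M+10) = C(5,5) × 0.53394^0 × 0.46606^5 = 1 × 1.0000 × 0.02198919 = 0.021989
Relative intensity = 0.021989 / 0.330644 × 100 = 6.7

6.7%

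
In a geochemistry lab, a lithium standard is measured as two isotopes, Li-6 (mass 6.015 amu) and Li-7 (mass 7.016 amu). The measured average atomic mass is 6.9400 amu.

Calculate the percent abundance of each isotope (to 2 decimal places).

Li-6: 7.59%, Li-7: 92.41%

With x = fraction of Li-6 (so Li-7 is 1 − x):
6.015·x + 7.016·(1 − x) = 6.9400
(6.015 − 7.016)·x = 6.9400 − 7.016
x = -0.0760 / -1.001 = 0.07592 → 7.59% Li-6, 92.41% Li-7.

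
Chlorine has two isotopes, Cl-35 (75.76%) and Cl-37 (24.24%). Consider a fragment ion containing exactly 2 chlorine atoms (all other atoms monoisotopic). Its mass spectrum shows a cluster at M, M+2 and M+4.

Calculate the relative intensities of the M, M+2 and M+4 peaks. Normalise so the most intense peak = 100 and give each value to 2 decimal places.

The 2 Cl atoms are independent, so intensities follow the terms of (0.7576 + 0.2424)^2.
P(M) = 0.7576^2 = 0.573958
P(M+2) = 2 × 0.7576^1 × 0.2424^1 = 0.367284
P(M+4) = 0.2424^2 = 0.058758
The M peak is largest (0.573958); scaling to 100 gives 100.00 : 63.99 : 10.24.

100.00 : 63.99 : 10.24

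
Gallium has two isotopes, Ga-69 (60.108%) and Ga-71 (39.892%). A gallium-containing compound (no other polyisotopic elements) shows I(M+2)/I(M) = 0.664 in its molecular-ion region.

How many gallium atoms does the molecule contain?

With n Ga atoms, P(M+2)/P(M) = C(n,1)·p^(n−1)q / p^n = n·q/p = n · 0.39892/0.60108.
n = 0.664 × 0.60108/0.39892 = 1.00 ≈ 1

1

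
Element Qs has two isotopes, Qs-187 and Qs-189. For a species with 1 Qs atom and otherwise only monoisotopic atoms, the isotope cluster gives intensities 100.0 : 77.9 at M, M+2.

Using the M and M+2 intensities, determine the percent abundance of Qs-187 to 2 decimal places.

If p is the fraction of Qs that is Qs-187, then I(M+2)/I(M) = [C(1,1)·p^0·(1−p)] / p^1 = 1·(1−p)/p = 77.9/100.0 = 0.7790
(1−p)/p = 0.7790/1 = 0.7790  ⇒  p = 1/(1 + 0.7790) = 0.5621
Qs-187: 56.21%, Qs-189: 43.79%.

56.21%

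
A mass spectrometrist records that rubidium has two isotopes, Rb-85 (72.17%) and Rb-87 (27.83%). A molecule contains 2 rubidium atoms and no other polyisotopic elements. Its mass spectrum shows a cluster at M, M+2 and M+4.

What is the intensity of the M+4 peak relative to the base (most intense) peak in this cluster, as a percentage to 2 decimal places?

Term probabilities: M 0.5209, M+2 0.4017, M+4 0.0775. Base peak = M.
P(M) = C(2,0) × 0.7217^2 × 0.2783^0 = 1 × 0.52085089 × 1.0000 = 0.520851 (base)
P(M+4) = C(2,2) × 0.7217^0 × 0.2783^2 = 1 × 1.0000 × 0.07745089 = 0.077451
Relative intensity = 0.077451 / 0.520851 × 100 = 14.87

14.87%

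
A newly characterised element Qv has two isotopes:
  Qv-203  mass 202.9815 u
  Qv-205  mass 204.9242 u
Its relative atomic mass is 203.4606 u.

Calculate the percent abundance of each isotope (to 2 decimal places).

Qv-203: 75.34%, Qv-205: 24.66%

Writing the weighted mean with unknown fraction x of Qv-203:
202.9815·x + 204.9242·(1 − x) = 203.4606
(202.9815 − 204.9242)·x = 203.4606 − 204.9242
x = -1.4636 / -1.9427 = 0.75338 → 75.34% Qv-203, 24.66% Qv-205.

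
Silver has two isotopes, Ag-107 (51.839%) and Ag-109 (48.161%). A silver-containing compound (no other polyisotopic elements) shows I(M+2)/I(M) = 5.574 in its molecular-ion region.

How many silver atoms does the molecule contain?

6

The M+2/M ratio from n Ag atoms is n · q/p = n · 0.48161/0.51839.
n = 5.574 × 0.51839/0.48161 = 6.00 ≈ 6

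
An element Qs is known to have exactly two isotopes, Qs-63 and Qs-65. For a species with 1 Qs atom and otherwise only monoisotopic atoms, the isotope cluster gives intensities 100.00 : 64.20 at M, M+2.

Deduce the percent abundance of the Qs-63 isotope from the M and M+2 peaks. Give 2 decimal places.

If p is the fraction of Qs that is Qs-63, then I(M+2)/I(M) = [C(1,1)·p^0·(1−p)] / p^1 = 1·(1−p)/p = 64.20/100.00 = 0.6420
(1−p)/p = 0.6420/1 = 0.6420  ⇒  p = 1/(1 + 0.6420) = 0.6090
Qs-63: 60.90%, Qs-65: 39.10%.

60.90%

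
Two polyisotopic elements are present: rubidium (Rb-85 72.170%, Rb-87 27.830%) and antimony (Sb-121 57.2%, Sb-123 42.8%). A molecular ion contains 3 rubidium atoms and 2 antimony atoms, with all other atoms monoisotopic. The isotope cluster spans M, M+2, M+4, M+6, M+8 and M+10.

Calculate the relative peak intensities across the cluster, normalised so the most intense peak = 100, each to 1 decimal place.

36.5 : 96.9 : 100.0 : 50.1 : 12.3 : 1.2

Rubidium pattern (n=3): 0.37589809 : 0.43485841 : 0.16768892 : 0.02155458
Antimony pattern (n=2): 0.327184 : 0.489632 : 0.183184
Convolve the two distributions (both contribute in 2-u steps):
  M: 0.37589809×0.327184 = 0.122988
  M+2: 0.37589809×0.489632 + 0.43485841×0.327184 = 0.326330
  M+4: 0.37589809×0.183184 + 0.43485841×0.489632 + 0.16768892×0.327184 = 0.336644
  M+6: 0.43485841×0.183184 + 0.16768892×0.489632 + 0.02155458×0.327184 = 0.168817
  M+8: 0.16768892×0.183184 + 0.02155458×0.489632 = 0.041272
  M+10: 0.02155458×0.183184 = 0.003948
Scale to base peak (0.336644) = 100: 36.5 : 96.9 : 100.0 : 50.1 : 12.3 : 1.2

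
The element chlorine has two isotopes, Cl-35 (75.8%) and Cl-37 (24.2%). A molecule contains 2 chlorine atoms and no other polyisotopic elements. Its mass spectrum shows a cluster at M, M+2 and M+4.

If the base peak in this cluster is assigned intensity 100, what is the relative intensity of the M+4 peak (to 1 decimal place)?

10.2

Binomial terms of (0.758 + 0.242)^2: M 0.5746, M+2 0.3669, M+4 0.0586 → M is the base peak.
P(M) = C(2,0) × 0.758^2 × 0.242^0 = 1 × 0.574564 × 1.0000 = 0.574564 (base)
P(M+4) = C(2,2) × 0.758^0 × 0.242^2 = 1 × 1.0000 × 0.058564 = 0.058564
Relative intensity = 0.058564 / 0.574564 × 100 = 10.2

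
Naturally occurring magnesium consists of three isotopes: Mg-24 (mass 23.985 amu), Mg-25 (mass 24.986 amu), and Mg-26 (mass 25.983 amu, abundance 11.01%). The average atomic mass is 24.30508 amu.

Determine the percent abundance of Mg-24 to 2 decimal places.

78.99%

Let x and y be the fractions of Mg-24 and Mg-25. Then x + y = 1 − 0.1101 = 0.8899 and 23.985x + 24.986y = 24.30508 − 0.1101×25.983 = 21.4443517.
Substituting: 23.985x + 24.986(0.8899 − x) = 21.4443517
(23.985 − 24.986)x = -0.7906897  ⇒  x = 0.78990, y = 0.10000
Mg-24: 78.99%, Mg-25: 10.00%.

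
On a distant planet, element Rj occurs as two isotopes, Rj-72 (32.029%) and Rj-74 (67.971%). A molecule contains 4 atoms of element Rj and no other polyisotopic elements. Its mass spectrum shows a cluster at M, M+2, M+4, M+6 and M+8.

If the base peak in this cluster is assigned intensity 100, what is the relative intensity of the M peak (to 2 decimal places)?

2.62

(0.32029 + 0.67971)^4 gives M 0.0105, M+2 0.0893, M+4 0.2844, M+6 0.4023, M+8 0.2134; the largest is M+6.
P(M+6) = C(4,3) × 0.32029^1 × 0.67971^3 = 4 × 0.32029 × 0.31402988 = 0.402323 (base)
P(M) = C(4,0) × 0.32029^4 × 0.67971^0 = 1 × 0.01052382 × 1.0000 = 0.010524
Relative intensity = 0.010524 / 0.402323 × 100 = 2.62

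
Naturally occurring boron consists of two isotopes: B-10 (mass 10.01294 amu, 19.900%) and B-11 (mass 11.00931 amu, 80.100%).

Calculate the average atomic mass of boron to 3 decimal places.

10.811 amu

Average mass = Σ (abundance × isotope mass) = 0.19900 × 10.01294 + 0.80100 × 11.00931
= 1.992575 + 8.818457 = 10.811032 amu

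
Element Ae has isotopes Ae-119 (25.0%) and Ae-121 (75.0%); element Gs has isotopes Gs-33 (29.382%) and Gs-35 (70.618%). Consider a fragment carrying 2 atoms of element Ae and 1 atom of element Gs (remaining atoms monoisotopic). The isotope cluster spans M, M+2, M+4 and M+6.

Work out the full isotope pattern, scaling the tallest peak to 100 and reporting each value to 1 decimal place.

4.3 : 35.9 : 100.0 : 92.4

Element Ae pattern (n=2): 0.0625 : 0.3750 : 0.5625
Element Gs pattern (n=1): 0.29382 : 0.70618
Convolve the two distributions (both contribute in 2-u steps):
  M: 0.0625×0.29382 = 0.018364
  M+2: 0.0625×0.70618 + 0.3750×0.29382 = 0.154319
  M+4: 0.3750×0.70618 + 0.5625×0.29382 = 0.430091
  M+6: 0.5625×0.70618 = 0.397226
Scale to base peak (0.430091) = 100: 4.3 : 35.9 : 100.0 : 92.4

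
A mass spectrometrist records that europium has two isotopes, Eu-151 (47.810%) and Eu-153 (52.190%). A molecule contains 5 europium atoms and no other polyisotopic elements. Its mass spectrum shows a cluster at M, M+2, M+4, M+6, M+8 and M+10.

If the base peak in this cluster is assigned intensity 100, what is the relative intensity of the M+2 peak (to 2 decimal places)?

41.96

Binomial terms of (0.47810 + 0.52190)^5: M 0.0250, M+2 0.1363, M+4 0.2977, M+6 0.3249, M+8 0.1774, M+10 0.0387 → M+6 is the base peak.
P(M+6) = C(5,3) × 0.47810^2 × 0.52190^3 = 10 × 0.22857961 × 0.14215492 = 0.324937 (base)
P(M+2) = C(5,1) × 0.47810^4 × 0.52190^1 = 5 × 0.05224864 × 0.5219 = 0.136343
Relative intensity = 0.136343 / 0.324937 × 100 = 41.96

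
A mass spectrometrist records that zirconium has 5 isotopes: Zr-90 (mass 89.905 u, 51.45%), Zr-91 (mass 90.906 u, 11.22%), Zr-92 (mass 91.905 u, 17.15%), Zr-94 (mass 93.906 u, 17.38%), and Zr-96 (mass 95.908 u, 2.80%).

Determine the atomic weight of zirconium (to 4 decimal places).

91.2238 u

Weight each isotope mass by its fractional abundance: 0.5145 × 89.905 + 0.1122 × 90.906 + 0.1715 × 91.905 + 0.1738 × 93.906 + 0.0280 × 95.908
= 46.25612 + 10.19965 + 15.76171 + 16.32086 + 2.68542 = 91.22376 u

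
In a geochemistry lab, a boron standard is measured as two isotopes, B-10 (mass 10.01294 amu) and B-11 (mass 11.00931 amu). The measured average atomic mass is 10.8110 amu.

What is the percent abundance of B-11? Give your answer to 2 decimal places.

With x = fraction of B-10 (so B-11 is 1 − x):
10.01294·x + 11.00931·(1 − x) = 10.8110
(10.01294 − 11.00931)·x = 10.8110 − 11.00931
x = -0.19831 / -0.99637 = 0.19903 → 19.90% B-10, 80.10% B-11.

80.10%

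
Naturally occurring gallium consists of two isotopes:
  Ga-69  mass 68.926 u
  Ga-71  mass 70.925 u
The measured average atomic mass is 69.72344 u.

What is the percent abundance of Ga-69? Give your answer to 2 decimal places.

Let x be the fractional abundance of Ga-69; then Ga-71 has abundance 1 − x.
68.926·x + 70.925·(1 − x) = 69.72344
(68.926 − 70.925)·x = 69.72344 − 70.925
x = -1.20156 / -1.999 = 0.60108 → 60.11% Ga-69, 39.89% Ga-71.

60.11%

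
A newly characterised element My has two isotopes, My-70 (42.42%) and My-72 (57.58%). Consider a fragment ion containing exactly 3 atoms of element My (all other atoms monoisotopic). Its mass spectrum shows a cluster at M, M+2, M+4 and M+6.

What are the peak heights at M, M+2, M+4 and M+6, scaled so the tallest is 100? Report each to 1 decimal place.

18.1 : 73.7 : 100.0 : 45.2

Each My atom is independently My-70 (p = 0.4242) or My-72 (q = 0.5758); the cluster is the binomial expansion (p + q)^3.
P(M) = 0.4242^3 = 0.076333
P(M+2) = 3 × 0.4242^2 × 0.5758^1 = 0.310838
P(M+4) = 3 × 0.4242^1 × 0.5758^2 = 0.421925
P(M+6) = 0.5758^3 = 0.190904
The M+4 peak is largest (0.421925); scaling to 100 gives 18.1 : 73.7 : 100.0 : 45.2.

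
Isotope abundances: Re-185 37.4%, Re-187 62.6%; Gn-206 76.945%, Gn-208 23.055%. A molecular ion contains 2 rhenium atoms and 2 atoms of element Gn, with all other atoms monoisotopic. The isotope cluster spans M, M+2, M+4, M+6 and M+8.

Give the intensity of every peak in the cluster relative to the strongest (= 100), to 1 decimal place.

Rhenium pattern (n=2): 0.139876 : 0.468248 : 0.391876
Element Gn pattern (n=2): 0.5920533 : 0.3547934 : 0.0531533
Convolve the two distributions (both contribute in 2-u steps):
  M: 0.139876×0.5920533 = 0.082814
  M+2: 0.139876×0.3547934 + 0.468248×0.5920533 = 0.326855
  M+4: 0.139876×0.0531533 + 0.468248×0.3547934 + 0.391876×0.5920533 = 0.405578
  M+6: 0.468248×0.0531533 + 0.391876×0.3547934 = 0.163924
  M+8: 0.391876×0.0531533 = 0.020830
Scale to base peak (0.405578) = 100: 20.4 : 80.6 : 100.0 : 40.4 : 5.1

20.4 : 80.6 : 100.0 : 40.4 : 5.1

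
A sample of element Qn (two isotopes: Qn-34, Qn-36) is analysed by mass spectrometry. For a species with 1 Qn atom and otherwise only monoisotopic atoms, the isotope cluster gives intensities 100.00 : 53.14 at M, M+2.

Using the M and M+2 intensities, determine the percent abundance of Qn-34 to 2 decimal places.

Let p = fractional abundance of Qn-34. I(M+2)/I(M) = [C(1,1)·p^0·(1−p)] / p^1 = 1·(1−p)/p = 53.14/100.00 = 0.5314
(1−p)/p = 0.5314/1 = 0.5314  ⇒  p = 1/(1 + 0.5314) = 0.6530
Qn-34: 65.30%, Qn-36: 34.70%.

65.30%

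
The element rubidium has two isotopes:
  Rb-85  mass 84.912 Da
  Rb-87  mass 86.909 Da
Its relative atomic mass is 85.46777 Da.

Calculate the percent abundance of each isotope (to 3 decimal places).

Rb-85: 72.170%, Rb-87: 27.830%

With x = fraction of Rb-85 (so Rb-87 is 1 − x):
84.912·x + 86.909·(1 − x) = 85.46777
(84.912 − 86.909)·x = 85.46777 − 86.909
x = -1.44123 / -1.997 = 0.72170 → 72.170% Rb-85, 27.830% Rb-87.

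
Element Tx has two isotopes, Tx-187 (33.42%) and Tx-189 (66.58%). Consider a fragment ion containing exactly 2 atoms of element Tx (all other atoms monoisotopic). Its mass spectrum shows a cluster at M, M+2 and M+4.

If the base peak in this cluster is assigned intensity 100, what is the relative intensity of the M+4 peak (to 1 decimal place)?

99.6

Term probabilities: M 0.1117, M+2 0.4450, M+4 0.4433. Base peak = M+2.
P(M+2) = C(2,1) × 0.3342^1 × 0.6658^1 = 2 × 0.3342 × 0.6658 = 0.445021 (base)
P(M+4) = C(2,2) × 0.3342^0 × 0.6658^2 = 1 × 1.0000 × 0.44328964 = 0.443290
Relative intensity = 0.443290 / 0.445021 × 100 = 99.6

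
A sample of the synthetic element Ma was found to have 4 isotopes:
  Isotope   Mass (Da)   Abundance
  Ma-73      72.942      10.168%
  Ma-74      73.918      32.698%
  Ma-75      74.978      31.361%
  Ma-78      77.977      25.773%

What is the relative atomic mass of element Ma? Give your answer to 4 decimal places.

Ar = Σ fᵢ·mᵢ = 0.10168 × 72.942 + 0.32698 × 73.918 + 0.31361 × 74.978 + 0.25773 × 77.977
= 7.41674 + 24.16971 + 23.51385 + 20.09701 = 75.19731 Da

75.1973 Da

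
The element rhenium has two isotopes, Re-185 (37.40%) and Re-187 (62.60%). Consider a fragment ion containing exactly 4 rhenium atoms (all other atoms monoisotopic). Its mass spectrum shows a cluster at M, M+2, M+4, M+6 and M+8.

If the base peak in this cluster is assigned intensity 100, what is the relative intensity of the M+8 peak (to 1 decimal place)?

(0.3740 + 0.6260)^4 gives M 0.0196, M+2 0.1310, M+4 0.3289, M+6 0.3670, M+8 0.1536; the largest is M+6.
P(M+6) = C(4,3) × 0.3740^1 × 0.6260^3 = 4 × 0.3740 × 0.24531438 = 0.366990 (base)
P(M+8) = C(4,4) × 0.3740^0 × 0.6260^4 = 1 × 1.0000 × 0.1535668 = 0.153567
Relative intensity = 0.153567 / 0.366990 × 100 = 41.8

41.8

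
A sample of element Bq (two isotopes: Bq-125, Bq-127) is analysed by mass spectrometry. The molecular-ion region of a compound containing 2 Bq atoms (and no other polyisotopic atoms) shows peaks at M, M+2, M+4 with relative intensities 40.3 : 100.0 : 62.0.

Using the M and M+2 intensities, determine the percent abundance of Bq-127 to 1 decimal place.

Let p = fractional abundance of Bq-125. I(M+2)/I(M) = [C(2,1)·p^1·(1−p)] / p^2 = 2·(1−p)/p = 100.0/40.3 = 2.4814
(1−p)/p = 2.4814/2 = 1.2407  ⇒  p = 1/(1 + 1.2407) = 0.4463
Bq-125: 44.6%, Bq-127: 55.4%.

55.4%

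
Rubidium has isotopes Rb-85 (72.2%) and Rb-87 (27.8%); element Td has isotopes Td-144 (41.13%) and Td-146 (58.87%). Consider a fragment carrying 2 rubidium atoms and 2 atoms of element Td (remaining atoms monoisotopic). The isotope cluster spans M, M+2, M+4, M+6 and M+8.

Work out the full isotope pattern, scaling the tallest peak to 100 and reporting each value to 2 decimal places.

22.72 : 82.54 : 100.00 : 45.49 : 6.90

Rubidium pattern (n=2): 0.521284 : 0.401432 : 0.077284
Element Td pattern (n=2): 0.16916769 : 0.48426462 : 0.34656769
Convolve the two distributions (both contribute in 2-u steps):
  M: 0.521284×0.16916769 = 0.088184
  M+2: 0.521284×0.48426462 + 0.401432×0.16916769 = 0.320349
  M+4: 0.521284×0.34656769 + 0.401432×0.48426462 + 0.077284×0.16916769 = 0.388133
  M+6: 0.401432×0.34656769 + 0.077284×0.48426462 = 0.176549
  M+8: 0.077284×0.34656769 = 0.026784
Scale to base peak (0.388133) = 100: 22.72 : 82.54 : 100.00 : 45.49 : 6.90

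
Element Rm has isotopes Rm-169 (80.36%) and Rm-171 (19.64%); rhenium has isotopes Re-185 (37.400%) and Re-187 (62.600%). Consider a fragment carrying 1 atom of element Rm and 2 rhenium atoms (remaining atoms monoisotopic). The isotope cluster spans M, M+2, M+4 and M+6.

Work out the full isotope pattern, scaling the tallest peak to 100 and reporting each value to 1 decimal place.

27.6 : 99.2 : 100.0 : 18.9

Element Rm pattern (n=1): 0.8036 : 0.1964
Rhenium pattern (n=2): 0.139876 : 0.468248 : 0.391876
Convolve the two distributions (both contribute in 2-u steps):
  M: 0.8036×0.139876 = 0.112404
  M+2: 0.8036×0.468248 + 0.1964×0.139876 = 0.403756
  M+4: 0.8036×0.391876 + 0.1964×0.468248 = 0.406875
  M+6: 0.1964×0.391876 = 0.076964
Scale to base peak (0.406875) = 100: 27.6 : 99.2 : 100.0 : 18.9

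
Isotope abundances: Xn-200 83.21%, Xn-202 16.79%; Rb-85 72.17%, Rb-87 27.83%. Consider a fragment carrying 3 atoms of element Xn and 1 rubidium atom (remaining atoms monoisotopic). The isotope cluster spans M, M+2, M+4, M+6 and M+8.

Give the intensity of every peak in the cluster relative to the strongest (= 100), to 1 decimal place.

100.0 : 99.1 : 35.6 : 5.5 : 0.3

Element Xn pattern (n=3): 0.57613806 : 0.34875705 : 0.07037172 : 0.00473317
Rubidium pattern (n=1): 0.7217 : 0.2783
Convolve the two distributions (both contribute in 2-u steps):
  M: 0.57613806×0.7217 = 0.415799
  M+2: 0.57613806×0.2783 + 0.34875705×0.7217 = 0.412037
  M+4: 0.34875705×0.2783 + 0.07037172×0.7217 = 0.147846
  M+6: 0.07037172×0.2783 + 0.00473317×0.7217 = 0.023000
  M+8: 0.00473317×0.2783 = 0.001317
Scale to base peak (0.415799) = 100: 100.0 : 99.1 : 35.6 : 5.5 : 0.3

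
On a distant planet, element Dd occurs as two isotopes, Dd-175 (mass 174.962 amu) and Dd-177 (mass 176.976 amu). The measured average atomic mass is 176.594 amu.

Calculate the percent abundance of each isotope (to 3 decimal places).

Dd-175: 18.967%, Dd-177: 81.033%

Writing the weighted mean with unknown fraction x of Dd-175:
174.962·x + 176.976·(1 − x) = 176.594
(174.962 − 176.976)·x = 176.594 − 176.976
x = -0.382 / -2.014 = 0.18967 → 18.967% Dd-175, 81.033% Dd-177.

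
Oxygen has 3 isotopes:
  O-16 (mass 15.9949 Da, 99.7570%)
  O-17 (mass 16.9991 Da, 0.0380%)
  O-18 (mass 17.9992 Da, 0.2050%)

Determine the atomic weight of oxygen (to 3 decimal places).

Weight each isotope mass by its fractional abundance: 0.997570 × 15.9949 + 0.000380 × 16.9991 + 0.002050 × 17.9992
= 15.95603 + 0.00646 + 0.03690 = 15.99939 Da

15.999 Da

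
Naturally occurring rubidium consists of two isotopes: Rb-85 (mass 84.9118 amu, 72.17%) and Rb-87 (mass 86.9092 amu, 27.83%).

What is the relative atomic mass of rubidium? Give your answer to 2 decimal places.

85.47 amu

The abundance-weighted mean is 0.7217 × 84.9118 + 0.2783 × 86.9092
= 61.28085 + 24.18683 = 85.46768 amu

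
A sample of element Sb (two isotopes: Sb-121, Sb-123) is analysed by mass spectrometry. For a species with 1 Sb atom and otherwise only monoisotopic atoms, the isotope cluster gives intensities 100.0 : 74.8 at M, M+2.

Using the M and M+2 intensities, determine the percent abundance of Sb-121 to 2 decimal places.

57.21%

Write p for the Sb-121 fraction. I(M+2)/I(M) = [C(1,1)·p^0·(1−p)] / p^1 = 1·(1−p)/p = 74.8/100.0 = 0.7480
(1−p)/p = 0.7480/1 = 0.7480  ⇒  p = 1/(1 + 0.7480) = 0.5721
Sb-121: 57.21%, Sb-123: 42.79%.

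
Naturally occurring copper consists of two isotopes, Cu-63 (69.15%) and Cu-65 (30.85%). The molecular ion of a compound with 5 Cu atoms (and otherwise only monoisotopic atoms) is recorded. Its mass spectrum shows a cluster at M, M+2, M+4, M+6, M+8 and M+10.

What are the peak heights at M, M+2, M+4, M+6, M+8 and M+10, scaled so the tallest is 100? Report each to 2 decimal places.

Each Cu atom is independently Cu-63 (p = 0.6915) or Cu-65 (q = 0.3085); the cluster is the binomial expansion (p + q)^5.
P(M) = 0.6915^5 = 0.158111
P(M+2) = 5 × 0.6915^4 × 0.3085^1 = 0.352691
P(M+4) = 10 × 0.6915^3 × 0.3085^2 = 0.314693
P(M+6) = 10 × 0.6915^2 × 0.3085^3 = 0.140394
P(M+8) = 5 × 0.6915^1 × 0.3085^4 = 0.031317
P(M+10) = 0.3085^5 = 0.002794
The M+2 peak is largest (0.352691); scaling to 100 gives 44.83 : 100.00 : 89.23 : 39.81 : 8.88 : 0.79.

44.83 : 100.00 : 89.23 : 39.81 : 8.88 : 0.79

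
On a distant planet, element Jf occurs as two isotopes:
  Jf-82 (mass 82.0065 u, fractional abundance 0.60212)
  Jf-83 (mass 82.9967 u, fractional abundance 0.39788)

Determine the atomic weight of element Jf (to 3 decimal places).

Weight each isotope mass by its fractional abundance: 0.60212 × 82.0065 + 0.39788 × 82.9967
= 49.37775 + 33.02273 = 82.40048 u

82.400 u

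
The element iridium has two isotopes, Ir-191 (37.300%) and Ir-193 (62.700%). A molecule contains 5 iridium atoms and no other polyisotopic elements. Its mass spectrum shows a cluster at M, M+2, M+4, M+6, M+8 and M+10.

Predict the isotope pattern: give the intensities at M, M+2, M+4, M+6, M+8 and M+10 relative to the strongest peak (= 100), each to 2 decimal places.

2.11 : 17.70 : 59.49 : 100.00 : 84.05 : 28.26

Each Ir atom is independently Ir-191 (p = 0.37300) or Ir-193 (q = 0.62700); the cluster is the binomial expansion (p + q)^5.
P(M) = 0.37300^5 = 0.007220
P(M+2) = 5 × 0.37300^4 × 0.62700^1 = 0.060684
P(M+4) = 10 × 0.37300^3 × 0.62700^2 = 0.204015
P(M+6) = 10 × 0.37300^2 × 0.62700^3 = 0.342942
P(M+8) = 5 × 0.37300^1 × 0.62700^4 = 0.288237
P(M+10) = 0.62700^5 = 0.096903
The M+6 peak is largest (0.342942); scaling to 100 gives 2.11 : 17.70 : 59.49 : 100.00 : 84.05 : 28.26.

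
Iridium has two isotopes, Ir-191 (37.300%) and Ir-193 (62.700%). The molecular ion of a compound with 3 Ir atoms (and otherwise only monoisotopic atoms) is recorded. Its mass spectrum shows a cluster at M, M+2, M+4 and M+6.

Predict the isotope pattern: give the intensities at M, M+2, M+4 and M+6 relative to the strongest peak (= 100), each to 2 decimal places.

11.80 : 59.49 : 100.00 : 56.03

Expanding (0.37300 + 0.62700)^3:
P(M) = 0.37300^3 = 0.051895
P(M+2) = 3 × 0.37300^2 × 0.62700^1 = 0.261702
P(M+4) = 3 × 0.37300^1 × 0.62700^2 = 0.439911
P(M+6) = 0.62700^3 = 0.246492
The M+4 peak is largest (0.439911); scaling to 100 gives 11.80 : 59.49 : 100.00 : 56.03.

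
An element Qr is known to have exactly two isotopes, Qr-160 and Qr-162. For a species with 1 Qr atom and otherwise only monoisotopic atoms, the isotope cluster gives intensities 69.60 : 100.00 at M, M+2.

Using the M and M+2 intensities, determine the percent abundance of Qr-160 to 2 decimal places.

41.04%

Write p for the Qr-160 fraction. I(M+2)/I(M) = [C(1,1)·p^0·(1−p)] / p^1 = 1·(1−p)/p = 100.00/69.60 = 1.4368
(1−p)/p = 1.4368/1 = 1.4368  ⇒  p = 1/(1 + 1.4368) = 0.4104
Qr-160: 41.04%, Qr-162: 58.96%.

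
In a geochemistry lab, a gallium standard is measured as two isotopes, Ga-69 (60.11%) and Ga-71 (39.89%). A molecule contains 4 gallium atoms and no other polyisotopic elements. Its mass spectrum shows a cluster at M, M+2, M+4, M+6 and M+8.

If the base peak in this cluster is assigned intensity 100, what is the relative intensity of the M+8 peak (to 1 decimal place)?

Term probabilities: M 0.1306, M+2 0.3465, M+4 0.3450, M+6 0.1526, M+8 0.0253. Base peak = M+2.
P(M+2) = C(4,1) × 0.6011^3 × 0.3989^1 = 4 × 0.21719018 × 0.3989 = 0.346549 (base)
P(M+8) = C(4,4) × 0.6011^0 × 0.3989^4 = 1 × 1.0000 × 0.02531956 = 0.025320
Relative intensity = 0.025320 / 0.346549 × 100 = 7.3

7.3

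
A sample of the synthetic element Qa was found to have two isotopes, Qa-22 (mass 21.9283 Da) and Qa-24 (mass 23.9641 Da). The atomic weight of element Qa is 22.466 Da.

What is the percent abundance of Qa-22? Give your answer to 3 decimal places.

With x = fraction of Qa-22 (so Qa-24 is 1 − x):
21.9283·x + 23.9641·(1 − x) = 22.466
(21.9283 − 23.9641)·x = 22.466 − 23.9641
x = -1.4981 / -2.0358 = 0.73588 → 73.588% Qa-22, 26.412% Qa-24.

73.588%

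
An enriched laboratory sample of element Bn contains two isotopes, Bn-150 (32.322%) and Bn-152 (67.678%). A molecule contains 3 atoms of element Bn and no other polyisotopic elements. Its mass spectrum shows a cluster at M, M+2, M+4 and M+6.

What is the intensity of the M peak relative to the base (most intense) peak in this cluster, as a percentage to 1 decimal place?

7.6%

Binomial terms of (0.32322 + 0.67678)^3: M 0.0338, M+2 0.2121, M+4 0.4441, M+6 0.3100 → M+4 is the base peak.
P(M+4) = C(3,2) × 0.32322^1 × 0.67678^2 = 3 × 0.32322 × 0.45803117 = 0.444135 (base)
P(M) = C(3,0) × 0.32322^3 × 0.67678^0 = 1 × 0.03376717 × 1.0000 = 0.033767
Relative intensity = 0.033767 / 0.444135 × 100 = 7.6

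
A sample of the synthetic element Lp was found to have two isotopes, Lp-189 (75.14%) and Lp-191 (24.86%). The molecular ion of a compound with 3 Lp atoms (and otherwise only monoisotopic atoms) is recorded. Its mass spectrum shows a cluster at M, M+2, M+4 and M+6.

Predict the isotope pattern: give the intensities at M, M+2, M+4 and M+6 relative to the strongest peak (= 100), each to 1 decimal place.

100.0 : 99.3 : 32.8 : 3.6

Expanding (0.7514 + 0.2486)^3:
P(M) = 0.7514^3 = 0.424242
P(M+2) = 3 × 0.7514^2 × 0.2486^1 = 0.421080
P(M+4) = 3 × 0.7514^1 × 0.2486^2 = 0.139314
P(M+6) = 0.2486^3 = 0.015364
The M peak is largest (0.424242); scaling to 100 gives 100.0 : 99.3 : 32.8 : 3.6.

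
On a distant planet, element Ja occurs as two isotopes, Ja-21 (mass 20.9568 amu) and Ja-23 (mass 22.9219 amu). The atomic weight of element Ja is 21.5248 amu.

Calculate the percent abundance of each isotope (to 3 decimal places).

Writing the weighted mean with unknown fraction x of Ja-21:
20.9568·x + 22.9219·(1 − x) = 21.5248
(20.9568 − 22.9219)·x = 21.5248 − 22.9219
x = -1.3971 / -1.9651 = 0.71096 → 71.096% Ja-21, 28.904% Ja-23.

Ja-21: 71.096%, Ja-23: 28.904%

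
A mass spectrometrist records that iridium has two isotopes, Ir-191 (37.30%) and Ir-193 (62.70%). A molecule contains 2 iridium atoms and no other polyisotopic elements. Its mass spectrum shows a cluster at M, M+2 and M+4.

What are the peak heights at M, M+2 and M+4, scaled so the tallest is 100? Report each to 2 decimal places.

29.74 : 100.00 : 84.05

The 2 Ir atoms are independent, so intensities follow the terms of (0.3730 + 0.6270)^2.
P(M) = 0.3730^2 = 0.139129
P(M+2) = 2 × 0.3730^1 × 0.6270^1 = 0.467742
P(M+4) = 0.6270^2 = 0.393129
The M+2 peak is largest (0.467742); scaling to 100 gives 29.74 : 100.00 : 84.05.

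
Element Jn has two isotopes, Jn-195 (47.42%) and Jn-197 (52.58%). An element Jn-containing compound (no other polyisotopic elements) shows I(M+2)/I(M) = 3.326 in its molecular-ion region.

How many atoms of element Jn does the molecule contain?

3

With n Jn atoms, P(M+2)/P(M) = C(n,1)·p^(n−1)q / p^n = n·q/p = n · 0.5258/0.4742.
n = 3.326 × 0.4742/0.5258 = 3.00 ≈ 3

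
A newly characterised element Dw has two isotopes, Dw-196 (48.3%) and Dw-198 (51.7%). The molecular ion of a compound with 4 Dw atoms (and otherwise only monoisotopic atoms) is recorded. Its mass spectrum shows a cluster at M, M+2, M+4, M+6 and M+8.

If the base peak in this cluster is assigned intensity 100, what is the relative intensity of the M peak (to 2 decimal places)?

14.55

Binomial terms of (0.483 + 0.517)^4: M 0.0544, M+2 0.2330, M+4 0.3741, M+6 0.2670, M+8 0.0714 → M+4 is the base peak.
P(M+4) = C(4,2) × 0.483^2 × 0.517^2 = 6 × 0.233289 × 0.267289 = 0.374134 (base)
P(M) = C(4,0) × 0.483^4 × 0.517^0 = 1 × 0.05442376 × 1.0000 = 0.054424
Relative intensity = 0.054424 / 0.374134 × 100 = 14.55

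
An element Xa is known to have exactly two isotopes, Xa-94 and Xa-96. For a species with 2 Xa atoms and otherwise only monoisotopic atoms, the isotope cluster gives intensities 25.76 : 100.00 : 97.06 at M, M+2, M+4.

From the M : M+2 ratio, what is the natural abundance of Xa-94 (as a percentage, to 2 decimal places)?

34.00%

Write p for the Xa-94 fraction. I(M+2)/I(M) = [C(2,1)·p^1·(1−p)] / p^2 = 2·(1−p)/p = 100.00/25.76 = 3.8820
(1−p)/p = 3.8820/2 = 1.9410  ⇒  p = 1/(1 + 1.9410) = 0.3400
Xa-94: 34.00%, Xa-96: 66.00%.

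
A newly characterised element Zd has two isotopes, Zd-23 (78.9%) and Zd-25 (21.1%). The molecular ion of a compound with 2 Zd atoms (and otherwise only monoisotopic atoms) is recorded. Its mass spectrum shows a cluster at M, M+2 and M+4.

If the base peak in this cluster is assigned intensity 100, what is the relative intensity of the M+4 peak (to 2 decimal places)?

7.15

Binomial terms of (0.789 + 0.211)^2: M 0.6225, M+2 0.3330, M+4 0.0445 → M is the base peak.
P(M) = C(2,0) × 0.789^2 × 0.211^0 = 1 × 0.622521 × 1.0000 = 0.622521 (base)
P(M+4) = C(2,2) × 0.789^0 × 0.211^2 = 1 × 1.0000 × 0.044521 = 0.044521
Relative intensity = 0.044521 / 0.622521 × 100 = 7.15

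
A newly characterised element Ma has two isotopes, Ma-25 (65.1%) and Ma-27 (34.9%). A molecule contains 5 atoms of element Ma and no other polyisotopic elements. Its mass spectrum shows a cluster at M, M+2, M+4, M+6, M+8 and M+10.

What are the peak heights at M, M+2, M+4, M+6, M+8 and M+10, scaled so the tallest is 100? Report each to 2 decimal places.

34.79 : 93.27 : 100.00 : 53.61 : 14.37 : 1.54

Expanding (0.651 + 0.349)^5:
P(M) = 0.651^5 = 0.116924
P(M+2) = 5 × 0.651^4 × 0.349^1 = 0.313415
P(M+4) = 10 × 0.651^3 × 0.349^2 = 0.336042
P(M+6) = 10 × 0.651^2 × 0.349^3 = 0.180152
P(M+8) = 5 × 0.651^1 × 0.349^4 = 0.048289
P(M+10) = 0.349^5 = 0.005178
The M+4 peak is largest (0.336042); scaling to 100 gives 34.79 : 93.27 : 100.00 : 53.61 : 14.37 : 1.54.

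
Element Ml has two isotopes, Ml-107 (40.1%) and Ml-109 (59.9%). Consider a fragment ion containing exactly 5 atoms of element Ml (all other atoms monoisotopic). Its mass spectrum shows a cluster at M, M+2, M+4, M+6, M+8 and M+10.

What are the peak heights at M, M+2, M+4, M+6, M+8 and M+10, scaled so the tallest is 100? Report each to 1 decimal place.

3.0 : 22.4 : 66.9 : 100.0 : 74.7 : 22.3

The 5 Ml atoms are independent, so intensities follow the terms of (0.401 + 0.599)^5.
P(M) = 0.401^5 = 0.010369
P(M+2) = 5 × 0.401^4 × 0.599^1 = 0.077442
P(M+4) = 10 × 0.401^3 × 0.599^2 = 0.231359
P(M+6) = 10 × 0.401^2 × 0.599^3 = 0.345596
P(M+8) = 5 × 0.401^1 × 0.599^4 = 0.258120
P(M+10) = 0.599^5 = 0.077114
The M+6 peak is largest (0.345596); scaling to 100 gives 3.0 : 22.4 : 66.9 : 100.0 : 74.7 : 22.3.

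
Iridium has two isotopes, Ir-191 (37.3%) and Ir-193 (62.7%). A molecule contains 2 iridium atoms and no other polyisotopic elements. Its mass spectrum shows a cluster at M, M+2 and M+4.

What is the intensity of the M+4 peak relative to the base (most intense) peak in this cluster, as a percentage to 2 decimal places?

84.05%

Term probabilities: M 0.1391, M+2 0.4677, M+4 0.3931. Base peak = M+2.
P(M+2) = C(2,1) × 0.373^1 × 0.627^1 = 2 × 0.3730 × 0.6270 = 0.467742 (base)
P(M+4) = C(2,2) × 0.373^0 × 0.627^2 = 1 × 1.0000 × 0.393129 = 0.393129
Relative intensity = 0.393129 / 0.467742 × 100 = 84.05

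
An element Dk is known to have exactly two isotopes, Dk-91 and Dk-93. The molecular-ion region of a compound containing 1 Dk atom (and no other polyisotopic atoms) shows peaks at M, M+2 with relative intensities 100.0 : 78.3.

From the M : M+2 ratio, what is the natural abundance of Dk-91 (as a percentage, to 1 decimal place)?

If p is the fraction of Dk that is Dk-91, then I(M+2)/I(M) = [C(1,1)·p^0·(1−p)] / p^1 = 1·(1−p)/p = 78.3/100.0 = 0.7830
(1−p)/p = 0.7830/1 = 0.7830  ⇒  p = 1/(1 + 0.7830) = 0.5609
Dk-91: 56.1%, Dk-93: 43.9%.

56.1%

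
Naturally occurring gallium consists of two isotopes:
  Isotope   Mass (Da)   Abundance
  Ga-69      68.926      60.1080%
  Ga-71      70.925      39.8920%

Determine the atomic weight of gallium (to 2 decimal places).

The abundance-weighted mean is 0.601080 × 68.926 + 0.398920 × 70.925
= 41.4300 + 28.2934 = 69.7234 Da

69.72 Da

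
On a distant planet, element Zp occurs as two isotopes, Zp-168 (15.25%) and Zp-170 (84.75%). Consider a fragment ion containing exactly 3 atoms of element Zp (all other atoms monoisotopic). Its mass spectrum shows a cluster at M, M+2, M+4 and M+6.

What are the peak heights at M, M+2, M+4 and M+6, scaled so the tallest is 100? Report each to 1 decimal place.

0.6 : 9.7 : 54.0 : 100.0

Each Zp atom is independently Zp-168 (p = 0.1525) or Zp-170 (q = 0.8475); the cluster is the binomial expansion (p + q)^3.
P(M) = 0.1525^3 = 0.003547
P(M+2) = 3 × 0.1525^2 × 0.8475^1 = 0.059129
P(M+4) = 3 × 0.1525^1 × 0.8475^2 = 0.328602
P(M+6) = 0.8475^3 = 0.608722
The M+6 peak is largest (0.608722); scaling to 100 gives 0.6 : 9.7 : 54.0 : 100.0.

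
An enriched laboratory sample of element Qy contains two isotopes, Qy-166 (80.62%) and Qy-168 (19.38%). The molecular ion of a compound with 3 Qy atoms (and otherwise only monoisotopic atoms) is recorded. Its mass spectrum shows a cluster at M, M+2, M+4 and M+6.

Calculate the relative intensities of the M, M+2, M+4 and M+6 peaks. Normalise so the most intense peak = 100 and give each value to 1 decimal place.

The 3 Qy atoms are independent, so intensities follow the terms of (0.8062 + 0.1938)^3.
P(M) = 0.8062^3 = 0.523996
P(M+2) = 3 × 0.8062^2 × 0.1938^1 = 0.377886
P(M+4) = 3 × 0.8062^1 × 0.1938^2 = 0.090839
P(M+6) = 0.1938^3 = 0.007279
The M peak is largest (0.523996); scaling to 100 gives 100.0 : 72.1 : 17.3 : 1.4.

100.0 : 72.1 : 17.3 : 1.4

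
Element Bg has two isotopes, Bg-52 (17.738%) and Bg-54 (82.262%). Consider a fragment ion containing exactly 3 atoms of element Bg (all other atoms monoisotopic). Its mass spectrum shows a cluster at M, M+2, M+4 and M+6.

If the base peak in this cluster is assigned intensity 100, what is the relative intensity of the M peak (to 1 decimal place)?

(0.17738 + 0.82262)^3 gives M 0.0056, M+2 0.0776, M+4 0.3601, M+6 0.5567; the largest is M+6.
P(M+6) = C(3,3) × 0.17738^0 × 0.82262^3 = 1 × 1.0000 × 0.55666997 = 0.556670 (base)
P(M) = C(3,0) × 0.17738^3 × 0.82262^0 = 1 × 0.00558102 × 1.0000 = 0.005581
Relative intensity = 0.005581 / 0.556670 × 100 = 1.0

1.0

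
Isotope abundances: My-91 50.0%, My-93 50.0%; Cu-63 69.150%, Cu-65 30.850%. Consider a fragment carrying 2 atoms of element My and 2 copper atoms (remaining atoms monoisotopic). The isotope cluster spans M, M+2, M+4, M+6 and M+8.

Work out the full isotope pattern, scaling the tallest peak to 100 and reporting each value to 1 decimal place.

Element My pattern (n=2): 0.2500 : 0.5000 : 0.2500
Copper pattern (n=2): 0.47817225 : 0.4266555 : 0.09517225
Convolve the two distributions (both contribute in 2-u steps):
  M: 0.2500×0.47817225 = 0.119543
  M+2: 0.2500×0.4266555 + 0.5000×0.47817225 = 0.345750
  M+4: 0.2500×0.09517225 + 0.5000×0.4266555 + 0.2500×0.47817225 = 0.356664
  M+6: 0.5000×0.09517225 + 0.2500×0.4266555 = 0.154250
  M+8: 0.2500×0.09517225 = 0.023793
Scale to base peak (0.356664) = 100: 33.5 : 96.9 : 100.0 : 43.2 : 6.7

33.5 : 96.9 : 100.0 : 43.2 : 6.7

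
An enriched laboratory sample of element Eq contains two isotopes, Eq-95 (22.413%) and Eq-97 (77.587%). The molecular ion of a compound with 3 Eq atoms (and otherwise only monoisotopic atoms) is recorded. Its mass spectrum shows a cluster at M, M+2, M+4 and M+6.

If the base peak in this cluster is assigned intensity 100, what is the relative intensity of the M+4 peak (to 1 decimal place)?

86.7

Term probabilities: M 0.0113, M+2 0.1169, M+4 0.4048, M+6 0.4671. Base peak = M+6.
P(M+6) = C(3,3) × 0.22413^0 × 0.77587^3 = 1 × 1.0000 × 0.46705377 = 0.467054 (base)
P(M+4) = C(3,2) × 0.22413^1 × 0.77587^2 = 3 × 0.22413 × 0.60197426 = 0.404761
Relative intensity = 0.404761 / 0.467054 × 100 = 86.7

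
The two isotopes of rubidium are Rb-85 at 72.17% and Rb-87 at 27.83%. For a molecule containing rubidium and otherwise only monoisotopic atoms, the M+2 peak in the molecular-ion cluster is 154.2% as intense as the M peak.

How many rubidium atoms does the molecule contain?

4

With n Rb atoms, P(M+2)/P(M) = C(n,1)·p^(n−1)q / p^n = n·q/p = n · 0.2783/0.7217.
n = 1.542 × 0.7217/0.2783 = 4.00 ≈ 4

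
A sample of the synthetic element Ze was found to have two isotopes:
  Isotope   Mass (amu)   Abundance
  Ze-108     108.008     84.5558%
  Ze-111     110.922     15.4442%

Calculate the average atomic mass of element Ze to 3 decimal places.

The abundance-weighted mean is 0.845558 × 108.008 + 0.154442 × 110.922
= 91.3270 + 17.1310 = 108.4580 amu

108.458 amu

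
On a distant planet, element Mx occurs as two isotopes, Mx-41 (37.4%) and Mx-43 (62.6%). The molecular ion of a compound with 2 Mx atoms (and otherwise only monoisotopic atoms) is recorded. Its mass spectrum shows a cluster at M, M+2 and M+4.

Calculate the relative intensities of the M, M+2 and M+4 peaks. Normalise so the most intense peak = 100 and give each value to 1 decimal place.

29.9 : 100.0 : 83.7

Expanding (0.374 + 0.626)^2:
P(M) = 0.374^2 = 0.139876
P(M+2) = 2 × 0.374^1 × 0.626^1 = 0.468248
P(M+4) = 0.626^2 = 0.391876
The M+2 peak is largest (0.468248); scaling to 100 gives 29.9 : 100.0 : 83.7.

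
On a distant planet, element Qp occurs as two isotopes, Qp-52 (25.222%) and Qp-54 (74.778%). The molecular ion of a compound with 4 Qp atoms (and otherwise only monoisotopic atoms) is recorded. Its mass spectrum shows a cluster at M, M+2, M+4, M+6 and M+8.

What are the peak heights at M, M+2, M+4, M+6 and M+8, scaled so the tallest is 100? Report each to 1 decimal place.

1.0 : 11.4 : 50.6 : 100.0 : 74.1

Each Qp atom is independently Qp-52 (p = 0.25222) or Qp-54 (q = 0.74778); the cluster is the binomial expansion (p + q)^4.
P(M) = 0.25222^4 = 0.004047
P(M+2) = 4 × 0.25222^3 × 0.74778^1 = 0.047992
P(M+4) = 6 × 0.25222^2 × 0.74778^2 = 0.213431
P(M+6) = 4 × 0.25222^1 × 0.74778^3 = 0.421853
P(M+8) = 0.74778^4 = 0.312677
The M+6 peak is largest (0.421853); scaling to 100 gives 1.0 : 11.4 : 50.6 : 100.0 : 74.1.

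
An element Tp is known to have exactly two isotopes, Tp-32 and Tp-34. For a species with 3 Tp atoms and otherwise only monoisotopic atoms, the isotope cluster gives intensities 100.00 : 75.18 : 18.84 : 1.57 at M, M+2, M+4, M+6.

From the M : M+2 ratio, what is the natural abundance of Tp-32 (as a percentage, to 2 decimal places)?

79.96%

If p is the fraction of Tp that is Tp-32, then I(M+2)/I(M) = [C(3,1)·p^2·(1−p)] / p^3 = 3·(1−p)/p = 75.18/100.00 = 0.7518
(1−p)/p = 0.7518/3 = 0.2506  ⇒  p = 1/(1 + 0.2506) = 0.7996
Tp-32: 79.96%, Tp-34: 20.04%.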